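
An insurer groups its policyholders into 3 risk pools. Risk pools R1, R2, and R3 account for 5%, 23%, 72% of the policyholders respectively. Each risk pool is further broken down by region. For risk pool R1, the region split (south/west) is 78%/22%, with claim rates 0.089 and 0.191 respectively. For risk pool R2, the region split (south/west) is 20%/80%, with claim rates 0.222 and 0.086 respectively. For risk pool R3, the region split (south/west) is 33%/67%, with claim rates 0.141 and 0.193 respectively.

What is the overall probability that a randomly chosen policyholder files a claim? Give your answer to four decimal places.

P(C) ≈ 0.1582

P(C|R1) = 0.78·0.089 + 0.22·0.191 = 0.06942 + 0.04202 = 0.11144
P(C|R2) = 0.2·0.222 + 0.8·0.086 = 0.0444 + 0.0688 = 0.1132
P(C|R3) = 0.33·0.141 + 0.67·0.193 = 0.04653 + 0.12931 = 0.17584
By total probability over the outer partition,
P(C) = 0.05·0.11144 + 0.23·0.1132 + 0.72·0.17584
      = 0.005572 + 0.026036 + 0.1266048 = 0.1582128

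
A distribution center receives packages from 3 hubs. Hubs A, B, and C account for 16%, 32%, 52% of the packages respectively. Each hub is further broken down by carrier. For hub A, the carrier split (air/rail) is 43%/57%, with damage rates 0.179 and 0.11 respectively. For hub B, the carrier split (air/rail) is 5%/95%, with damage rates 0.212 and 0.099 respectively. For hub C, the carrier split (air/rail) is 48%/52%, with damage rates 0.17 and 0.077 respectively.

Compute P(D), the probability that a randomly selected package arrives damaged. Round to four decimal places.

P(D|A) = 0.43·0.179 + 0.57·0.11 = 0.07697 + 0.0627 = 0.13967
P(D|B) = 0.05·0.212 + 0.95·0.099 = 0.0106 + 0.09405 = 0.10465
P(D|C) = 0.48·0.17 + 0.52·0.077 = 0.0816 + 0.04004 = 0.12164
By total probability over the outer partition,
P(D) = 0.16·0.13967 + 0.32·0.10465 + 0.52·0.12164
      = 0.0223472 + 0.033488 + 0.0632528 = 0.119088

P(D) ≈ 0.1191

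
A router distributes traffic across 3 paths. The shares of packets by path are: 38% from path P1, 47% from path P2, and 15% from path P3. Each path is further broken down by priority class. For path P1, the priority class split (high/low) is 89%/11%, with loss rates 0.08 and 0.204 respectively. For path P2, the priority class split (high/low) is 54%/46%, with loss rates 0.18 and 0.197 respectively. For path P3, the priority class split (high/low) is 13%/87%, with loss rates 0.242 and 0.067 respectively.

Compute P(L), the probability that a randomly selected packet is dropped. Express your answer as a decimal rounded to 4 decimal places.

P(L|P1) = 0.89·0.08 + 0.11·0.204 = 0.0712 + 0.02244 = 0.09364
P(L|P2) = 0.54·0.18 + 0.46·0.197 = 0.0972 + 0.09062 = 0.18782
P(L|P3) = 0.13·0.242 + 0.87·0.067 = 0.03146 + 0.05829 = 0.08975
Then overall,
P(L) = 0.38·0.09364 + 0.47·0.18782 + 0.15·0.08975
      = 0.0355832 + 0.0882754 + 0.0134625 = 0.1373211

0.1373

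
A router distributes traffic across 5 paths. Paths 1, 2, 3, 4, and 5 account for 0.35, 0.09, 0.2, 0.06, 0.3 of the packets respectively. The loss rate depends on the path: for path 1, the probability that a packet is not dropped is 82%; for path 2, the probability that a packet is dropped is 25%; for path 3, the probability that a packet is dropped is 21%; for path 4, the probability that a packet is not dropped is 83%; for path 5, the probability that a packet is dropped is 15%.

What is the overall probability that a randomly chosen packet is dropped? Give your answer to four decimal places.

P(L|1) = 1 − 0.82 = 0.18.
P(L|4) = 1 − 0.83 = 0.17.
P(L) = P(L|1)·P(1) + P(L|2)·P(2) + P(L|3)·P(3) + P(L|4)·P(4) + P(L|5)·P(5)
      = 0.18·0.35 + 0.25·0.09 + 0.21·0.2 + 0.17·0.06 + 0.15·0.3
      = 0.063 + 0.0225 + 0.042 + 0.0102 + 0.045 = 0.1827

0.1827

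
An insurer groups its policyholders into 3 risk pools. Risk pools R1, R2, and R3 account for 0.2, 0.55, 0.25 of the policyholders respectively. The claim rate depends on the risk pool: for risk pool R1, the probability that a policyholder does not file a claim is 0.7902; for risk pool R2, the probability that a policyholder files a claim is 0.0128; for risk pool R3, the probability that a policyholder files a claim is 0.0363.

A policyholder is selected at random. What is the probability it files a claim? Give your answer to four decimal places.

P(C|R1) = 1 − 0.7902 = 0.2098.
Using total probability over the partition,
P(C) = P(C|R1)·P(R1) + P(C|R2)·P(R2) + P(C|R3)·P(R3)
      = 0.2098·0.2 + 0.0128·0.55 + 0.0363·0.25
      = 0.04196 + 0.00704 + 0.009075 = 0.058075

P(C) ≈ 0.0581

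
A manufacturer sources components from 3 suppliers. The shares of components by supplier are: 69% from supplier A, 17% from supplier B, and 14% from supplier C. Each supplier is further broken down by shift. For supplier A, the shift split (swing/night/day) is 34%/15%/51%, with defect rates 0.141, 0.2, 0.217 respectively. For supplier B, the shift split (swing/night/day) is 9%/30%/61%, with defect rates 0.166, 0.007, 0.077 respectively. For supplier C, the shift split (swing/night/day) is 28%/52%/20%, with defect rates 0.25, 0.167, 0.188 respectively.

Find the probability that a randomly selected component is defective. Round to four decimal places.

P(D|A) = 0.34·0.141 + 0.15·0.2 + 0.51·0.217 = 0.04794 + 0.03 + 0.11067 = 0.18861
P(D|B) = 0.09·0.166 + 0.3·0.007 + 0.61·0.077 = 0.01494 + 0.0021 + 0.04697 = 0.06401
P(D|C) = 0.28·0.25 + 0.52·0.167 + 0.2·0.188 = 0.07 + 0.08684 + 0.0376 = 0.19444
Then overall,
P(D) = 0.69·0.18861 + 0.17·0.06401 + 0.14·0.19444
      = 0.1301409 + 0.0108817 + 0.0272216 = 0.1682442

P(D) ≈ 0.1682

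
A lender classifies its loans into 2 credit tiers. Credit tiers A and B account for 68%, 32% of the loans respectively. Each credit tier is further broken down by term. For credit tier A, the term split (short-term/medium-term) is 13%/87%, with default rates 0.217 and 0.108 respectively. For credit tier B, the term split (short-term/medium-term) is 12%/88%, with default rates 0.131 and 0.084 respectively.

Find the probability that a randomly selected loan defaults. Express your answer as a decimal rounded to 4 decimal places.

0.1118

P(D|A) = 0.13·0.217 + 0.87·0.108 = 0.02821 + 0.09396 = 0.12217
P(D|B) = 0.12·0.131 + 0.88·0.084 = 0.01572 + 0.07392 = 0.08964
Then overall,
P(D) = 0.68·0.12217 + 0.32·0.08964
      = 0.0830756 + 0.0286848 = 0.1117604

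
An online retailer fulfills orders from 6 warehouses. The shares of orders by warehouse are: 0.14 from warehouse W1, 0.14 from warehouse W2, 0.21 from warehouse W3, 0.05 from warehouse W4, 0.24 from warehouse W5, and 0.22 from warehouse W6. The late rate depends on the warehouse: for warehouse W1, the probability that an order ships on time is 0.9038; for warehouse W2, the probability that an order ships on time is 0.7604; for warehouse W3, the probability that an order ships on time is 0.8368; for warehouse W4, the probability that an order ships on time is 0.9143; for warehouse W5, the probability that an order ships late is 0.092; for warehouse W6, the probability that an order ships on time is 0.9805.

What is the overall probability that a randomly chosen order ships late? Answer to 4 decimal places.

P(L|W1) = 1 − 0.9038 = 0.0962.
P(L|W2) = 1 − 0.7604 = 0.2396.
P(L|W3) = 1 − 0.8368 = 0.1632.
P(L|W4) = 1 − 0.9143 = 0.0857.
P(L|W6) = 1 − 0.9805 = 0.0195.
P(L) = P(L|W1)·P(W1) + P(L|W2)·P(W2) + P(L|W3)·P(W3) + P(L|W4)·P(W4) + P(L|W5)·P(W5) + P(L|W6)·P(W6)
      = 0.0962·0.14 + 0.2396·0.14 + 0.1632·0.21 + 0.0857·0.05 + 0.092·0.24 + 0.0195·0.22
      = 0.013468 + 0.033544 + 0.034272 + 0.004285 + 0.02208 + 0.00429 = 0.111939

0.1119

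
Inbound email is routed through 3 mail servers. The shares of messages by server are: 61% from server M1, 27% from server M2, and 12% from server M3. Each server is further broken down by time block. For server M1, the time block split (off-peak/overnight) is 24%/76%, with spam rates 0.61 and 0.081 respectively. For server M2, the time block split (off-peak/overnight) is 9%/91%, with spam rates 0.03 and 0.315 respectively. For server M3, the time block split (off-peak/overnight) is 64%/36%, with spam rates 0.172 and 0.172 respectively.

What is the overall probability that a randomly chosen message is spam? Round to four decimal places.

0.2256

P(S|M1) = 0.24·0.61 + 0.76·0.081 = 0.1464 + 0.06156 = 0.20796
P(S|M2) = 0.09·0.03 + 0.91·0.315 = 0.0027 + 0.28665 = 0.28935
P(S|M3) = 0.64·0.172 + 0.36·0.172 = 0.11008 + 0.06192 = 0.172
Then overall,
P(S) = 0.61·0.20796 + 0.27·0.28935 + 0.12·0.172
      = 0.1268556 + 0.0781245 + 0.02064 = 0.2256201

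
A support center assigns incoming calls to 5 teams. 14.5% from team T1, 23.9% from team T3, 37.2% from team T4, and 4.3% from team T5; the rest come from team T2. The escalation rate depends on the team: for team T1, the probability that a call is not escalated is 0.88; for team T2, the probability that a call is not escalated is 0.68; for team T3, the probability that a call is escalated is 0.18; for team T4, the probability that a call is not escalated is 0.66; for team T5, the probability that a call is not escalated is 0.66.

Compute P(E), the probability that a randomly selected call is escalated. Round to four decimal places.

0.2658

P(T2) = 1 − (0.145 + 0.239 + 0.372 + 0.043) = 0.201.
P(E|T1) = 1 − 0.88 = 0.12.
P(E|T2) = 1 − 0.68 = 0.32.
P(E|T4) = 1 − 0.66 = 0.34.
P(E|T5) = 1 − 0.66 = 0.34.
Summing over the partition,
P(E) = P(E|T1)·P(T1) + P(E|T2)·P(T2) + P(E|T3)·P(T3) + P(E|T4)·P(T4) + P(E|T5)·P(T5)
      = 0.12·0.145 + 0.32·0.201 + 0.18·0.239 + 0.34·0.372 + 0.34·0.043
      = 0.0174 + 0.06432 + 0.04302 + 0.12648 + 0.01462 = 0.26584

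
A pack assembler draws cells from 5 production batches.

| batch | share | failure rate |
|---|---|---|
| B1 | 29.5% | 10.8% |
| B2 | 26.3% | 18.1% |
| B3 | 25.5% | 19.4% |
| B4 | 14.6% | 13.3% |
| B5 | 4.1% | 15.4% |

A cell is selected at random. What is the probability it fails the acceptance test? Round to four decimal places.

Summing over the partition,
P(F) = P(F|B1)·P(B1) + P(F|B2)·P(B2) + P(F|B3)·P(B3) + P(F|B4)·P(B4) + P(F|B5)·P(B5)
      = 0.108·0.295 + 0.181·0.263 + 0.194·0.255 + 0.133·0.146 + 0.154·0.041
      = 0.03186 + 0.047603 + 0.04947 + 0.019418 + 0.006314 = 0.154665

0.1547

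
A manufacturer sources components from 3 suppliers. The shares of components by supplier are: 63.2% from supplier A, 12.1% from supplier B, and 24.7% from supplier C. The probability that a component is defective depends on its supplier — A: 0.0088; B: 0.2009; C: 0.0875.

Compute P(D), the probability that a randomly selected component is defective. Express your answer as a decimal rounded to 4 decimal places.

P(D) = P(D|A)·P(A) + P(D|B)·P(B) + P(D|C)·P(C)
      = 0.0088·0.632 + 0.2009·0.121 + 0.0875·0.247
      = 0.0055616 + 0.0243089 + 0.0216125 = 0.051483

0.0515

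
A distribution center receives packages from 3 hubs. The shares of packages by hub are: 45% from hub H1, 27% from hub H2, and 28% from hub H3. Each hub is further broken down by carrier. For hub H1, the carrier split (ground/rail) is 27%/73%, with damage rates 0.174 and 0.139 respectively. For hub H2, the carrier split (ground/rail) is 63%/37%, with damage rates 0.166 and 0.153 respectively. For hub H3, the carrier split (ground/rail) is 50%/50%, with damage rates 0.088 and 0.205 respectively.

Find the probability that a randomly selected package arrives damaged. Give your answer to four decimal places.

0.1513

P(D|H1) = 0.27·0.174 + 0.73·0.139 = 0.04698 + 0.10147 = 0.14845
P(D|H2) = 0.63·0.166 + 0.37·0.153 = 0.10458 + 0.05661 = 0.16119
P(D|H3) = 0.5·0.088 + 0.5·0.205 = 0.044 + 0.1025 = 0.1465
By total probability over the outer partition,
P(D) = 0.45·0.14845 + 0.27·0.16119 + 0.28·0.1465
      = 0.0668025 + 0.0435213 + 0.04102 = 0.1513438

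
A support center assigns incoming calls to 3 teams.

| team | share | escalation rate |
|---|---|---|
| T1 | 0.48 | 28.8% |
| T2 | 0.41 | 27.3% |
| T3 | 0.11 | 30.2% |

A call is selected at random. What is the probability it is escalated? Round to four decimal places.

P(E) = P(E|T1)·P(T1) + P(E|T2)·P(T2) + P(E|T3)·P(T3)
      = 0.288·0.48 + 0.273·0.41 + 0.302·0.11
      = 0.13824 + 0.11193 + 0.03322 = 0.28339

0.2834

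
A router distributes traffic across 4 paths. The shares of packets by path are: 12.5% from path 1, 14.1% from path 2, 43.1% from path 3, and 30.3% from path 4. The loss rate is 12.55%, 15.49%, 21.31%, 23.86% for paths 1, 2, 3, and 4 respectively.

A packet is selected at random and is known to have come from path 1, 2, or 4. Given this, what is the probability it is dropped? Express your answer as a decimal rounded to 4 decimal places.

0.1930

Let S = {1, 2, 4}.
P(S) = 0.125 + 0.141 + 0.303 = 0.569.
P(L ∩ S) = 0.1255·0.125 + 0.1549·0.141 + 0.2386·0.303 = 0.0156875 + 0.0218409 + 0.0722958 = 0.1098242.
P(L | S) = 0.1098242 / 0.569 = 0.193013…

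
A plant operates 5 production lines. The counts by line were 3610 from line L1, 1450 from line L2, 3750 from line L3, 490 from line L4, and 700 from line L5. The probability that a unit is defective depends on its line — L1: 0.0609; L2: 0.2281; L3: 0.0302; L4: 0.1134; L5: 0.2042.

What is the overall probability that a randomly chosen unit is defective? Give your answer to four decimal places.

Total: 3610 + 1450 + 3750 + 490 + 700 = 10000.
P(L1) = 3610/10000 = 0.361. P(L2) = 1450/10000 = 0.145. P(L3) = 3750/10000 = 0.375. P(L4) = 490/10000 = 0.049. P(L5) = 700/10000 = 0.07.
P(D) = P(D|L1)·P(L1) + P(D|L2)·P(L2) + P(D|L3)·P(L3) + P(D|L4)·P(L4) + P(D|L5)·P(L5)
      = 0.0609·0.361 + 0.2281·0.145 + 0.0302·0.375 + 0.1134·0.049 + 0.2042·0.07
      = 0.0219849 + 0.0330745 + 0.011325 + 0.0055566 + 0.014294 = 0.086235

0.0862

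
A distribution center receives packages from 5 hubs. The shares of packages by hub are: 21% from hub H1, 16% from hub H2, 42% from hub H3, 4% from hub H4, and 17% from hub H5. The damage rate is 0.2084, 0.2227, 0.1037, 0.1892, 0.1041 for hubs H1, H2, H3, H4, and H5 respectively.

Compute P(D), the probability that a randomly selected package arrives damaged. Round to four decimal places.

By the law of total probability,
P(D) = P(D|H1)·P(H1) + P(D|H2)·P(H2) + P(D|H3)·P(H3) + P(D|H4)·P(H4) + P(D|H5)·P(H5)
      = 0.2084·0.21 + 0.2227·0.16 + 0.1037·0.42 + 0.1892·0.04 + 0.1041·0.17
      = 0.043764 + 0.035632 + 0.043554 + 0.007568 + 0.017697 = 0.148215

P(D) ≈ 0.1482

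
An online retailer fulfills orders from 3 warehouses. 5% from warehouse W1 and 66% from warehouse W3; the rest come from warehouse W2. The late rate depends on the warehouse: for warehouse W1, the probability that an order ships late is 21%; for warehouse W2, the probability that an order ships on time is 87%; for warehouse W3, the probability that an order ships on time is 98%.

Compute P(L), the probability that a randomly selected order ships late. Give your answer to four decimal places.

0.0614

P(W2) = 1 − (0.05 + 0.66) = 0.29.
P(L|W2) = 1 − 0.87 = 0.13.
P(L|W3) = 1 − 0.98 = 0.02.
P(L) = P(L|W1)·P(W1) + P(L|W2)·P(W2) + P(L|W3)·P(W3)
      = 0.21·0.05 + 0.13·0.29 + 0.02·0.66
      = 0.0105 + 0.0377 + 0.0132 = 0.0614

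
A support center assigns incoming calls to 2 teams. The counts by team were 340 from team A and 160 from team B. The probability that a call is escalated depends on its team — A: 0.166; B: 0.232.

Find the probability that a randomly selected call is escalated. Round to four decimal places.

Total: 340 + 160 = 500.
P(A) = 340/500 = 0.68. P(B) = 160/500 = 0.32.
P(E) = P(E|A)·P(A) + P(E|B)·P(B)
      = 0.166·0.68 + 0.232·0.32
      = 0.11288 + 0.07424 = 0.18712

0.1871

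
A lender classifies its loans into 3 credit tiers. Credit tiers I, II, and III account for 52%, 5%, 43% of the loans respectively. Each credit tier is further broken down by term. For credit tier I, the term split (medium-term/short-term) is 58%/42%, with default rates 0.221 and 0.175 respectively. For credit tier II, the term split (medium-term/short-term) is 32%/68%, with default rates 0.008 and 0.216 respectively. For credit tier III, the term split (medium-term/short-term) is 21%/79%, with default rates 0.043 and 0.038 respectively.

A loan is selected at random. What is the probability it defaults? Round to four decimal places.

P(D|I) = 0.58·0.221 + 0.42·0.175 = 0.12818 + 0.0735 = 0.20168
P(D|II) = 0.32·0.008 + 0.68·0.216 = 0.00256 + 0.14688 = 0.14944
P(D|III) = 0.21·0.043 + 0.79·0.038 = 0.00903 + 0.03002 = 0.03905
By total probability over the outer partition,
P(D) = 0.52·0.20168 + 0.05·0.14944 + 0.43·0.03905
      = 0.1048736 + 0.007472 + 0.0167915 = 0.1291371

0.1291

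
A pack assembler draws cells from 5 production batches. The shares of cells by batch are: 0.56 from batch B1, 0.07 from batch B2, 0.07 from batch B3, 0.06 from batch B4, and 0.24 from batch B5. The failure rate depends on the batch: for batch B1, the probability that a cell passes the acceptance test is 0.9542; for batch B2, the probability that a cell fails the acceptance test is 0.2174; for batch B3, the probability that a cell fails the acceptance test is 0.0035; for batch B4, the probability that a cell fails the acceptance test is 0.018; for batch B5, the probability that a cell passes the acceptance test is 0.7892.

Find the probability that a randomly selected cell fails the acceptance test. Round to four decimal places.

0.0928

P(F|B1) = 1 − 0.9542 = 0.0458.
P(F|B5) = 1 − 0.7892 = 0.2108.
Using total probability over the partition,
P(F) = P(F|B1)·P(B1) + P(F|B2)·P(B2) + P(F|B3)·P(B3) + P(F|B4)·P(B4) + P(F|B5)·P(B5)
      = 0.0458·0.56 + 0.2174·0.07 + 0.0035·0.07 + 0.018·0.06 + 0.2108·0.24
      = 0.025648 + 0.015218 + 0.000245 + 0.00108 + 0.050592 = 0.092783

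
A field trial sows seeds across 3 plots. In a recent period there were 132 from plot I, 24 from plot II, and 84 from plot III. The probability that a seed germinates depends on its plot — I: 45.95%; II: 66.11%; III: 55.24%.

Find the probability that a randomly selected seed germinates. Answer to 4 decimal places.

0.5122

Total: 132 + 24 + 84 = 240.
P(I) = 132/240 = 0.55. P(II) = 24/240 = 0.1. P(III) = 84/240 = 0.35.
By the law of total probability,
P(G) = P(G|I)·P(I) + P(G|II)·P(II) + P(G|III)·P(III)
      = 0.4595·0.55 + 0.6611·0.1 + 0.5524·0.35
      = 0.252725 + 0.06611 + 0.19334 = 0.512175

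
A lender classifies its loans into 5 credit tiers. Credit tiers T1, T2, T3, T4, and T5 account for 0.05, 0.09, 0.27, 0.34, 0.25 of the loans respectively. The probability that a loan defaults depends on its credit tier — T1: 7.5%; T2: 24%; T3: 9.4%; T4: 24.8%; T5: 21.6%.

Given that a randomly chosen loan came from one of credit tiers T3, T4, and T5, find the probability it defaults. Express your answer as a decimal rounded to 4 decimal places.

Let S = {T3, T4, T5}.
P(S) = 0.27 + 0.34 + 0.25 = 0.86.
P(D ∩ S) = 0.094·0.27 + 0.248·0.34 + 0.216·0.25 = 0.02538 + 0.08432 + 0.054 = 0.1637.
P(D | S) = 0.1637 / 0.86 = 0.190349…

0.1903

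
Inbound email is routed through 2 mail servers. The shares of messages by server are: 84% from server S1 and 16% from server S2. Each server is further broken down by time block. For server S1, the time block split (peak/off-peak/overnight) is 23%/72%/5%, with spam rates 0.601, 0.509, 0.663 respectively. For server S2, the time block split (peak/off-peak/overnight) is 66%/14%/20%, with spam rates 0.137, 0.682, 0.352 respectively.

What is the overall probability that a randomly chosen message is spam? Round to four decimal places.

0.4928

P(S|S1) = 0.23·0.601 + 0.72·0.509 + 0.05·0.663 = 0.13823 + 0.36648 + 0.03315 = 0.53786
P(S|S2) = 0.66·0.137 + 0.14·0.682 + 0.2·0.352 = 0.09042 + 0.09548 + 0.0704 = 0.2563
By total probability over the outer partition,
P(S) = 0.84·0.53786 + 0.16·0.2563
      = 0.4518024 + 0.041008 = 0.4928104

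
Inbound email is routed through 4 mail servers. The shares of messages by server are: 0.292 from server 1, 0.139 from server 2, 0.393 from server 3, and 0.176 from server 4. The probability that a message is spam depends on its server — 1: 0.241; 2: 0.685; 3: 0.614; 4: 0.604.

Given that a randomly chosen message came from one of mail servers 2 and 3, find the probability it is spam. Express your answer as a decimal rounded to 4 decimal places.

Let J = {2, 3}.
P(J) = 0.139 + 0.393 = 0.532.
P(S ∩ J) = 0.685·0.139 + 0.614·0.393 = 0.095215 + 0.241302 = 0.336517.
P(S | J) = 0.336517 / 0.532 = 0.632551…

0.6326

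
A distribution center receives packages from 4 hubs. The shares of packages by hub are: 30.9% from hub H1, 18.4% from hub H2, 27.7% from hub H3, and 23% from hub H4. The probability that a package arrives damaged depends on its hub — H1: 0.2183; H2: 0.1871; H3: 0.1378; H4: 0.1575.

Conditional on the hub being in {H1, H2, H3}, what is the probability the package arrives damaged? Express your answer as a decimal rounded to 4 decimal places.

Let S = {H1, H2, H3}.
P(S) = 0.309 + 0.184 + 0.277 = 0.77.
P(D ∩ S) = 0.2183·0.309 + 0.1871·0.184 + 0.1378·0.277 = 0.0674547 + 0.0344264 + 0.0381706 = 0.1400517.
P(D | S) = 0.1400517 / 0.77 = 0.181885…

0.1819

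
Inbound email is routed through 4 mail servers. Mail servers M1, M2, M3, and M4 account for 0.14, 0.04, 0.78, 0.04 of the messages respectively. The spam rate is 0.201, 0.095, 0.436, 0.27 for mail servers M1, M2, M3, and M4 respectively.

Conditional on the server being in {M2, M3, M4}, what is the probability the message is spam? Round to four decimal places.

P(S|J) ≈ 0.4124

Let J = {M2, M3, M4}.
P(J) = 0.04 + 0.78 + 0.04 = 0.86.
P(S ∩ J) = 0.095·0.04 + 0.436·0.78 + 0.27·0.04 = 0.0038 + 0.34008 + 0.0108 = 0.35468.
P(S | J) = 0.35468 / 0.86 = 0.412419…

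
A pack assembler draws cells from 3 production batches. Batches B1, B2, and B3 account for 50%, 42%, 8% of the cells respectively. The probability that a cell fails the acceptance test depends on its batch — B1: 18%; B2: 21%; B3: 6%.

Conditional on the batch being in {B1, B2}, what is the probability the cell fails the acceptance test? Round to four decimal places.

Let S = {B1, B2}.
P(S) = 0.5 + 0.42 = 0.92.
P(F ∩ S) = 0.18·0.5 + 0.21·0.42 = 0.09 + 0.0882 = 0.1782.
P(F | S) = 0.1782 / 0.92 = 0.193696…

0.1937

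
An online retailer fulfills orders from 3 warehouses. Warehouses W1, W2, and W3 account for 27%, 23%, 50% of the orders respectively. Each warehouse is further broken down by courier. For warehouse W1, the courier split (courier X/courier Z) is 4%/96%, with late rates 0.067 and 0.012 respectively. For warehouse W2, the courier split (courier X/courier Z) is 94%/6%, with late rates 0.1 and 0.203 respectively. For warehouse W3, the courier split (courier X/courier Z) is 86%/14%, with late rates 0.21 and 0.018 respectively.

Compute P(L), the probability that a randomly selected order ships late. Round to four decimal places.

P(L) ≈ 0.1198

P(L|W1) = 0.04·0.067 + 0.96·0.012 = 0.00268 + 0.01152 = 0.0142
P(L|W2) = 0.94·0.1 + 0.06·0.203 = 0.094 + 0.01218 = 0.10618
P(L|W3) = 0.86·0.21 + 0.14·0.018 = 0.1806 + 0.00252 = 0.18312
Then overall,
P(L) = 0.27·0.0142 + 0.23·0.10618 + 0.5·0.18312
      = 0.003834 + 0.0244214 + 0.09156 = 0.1198154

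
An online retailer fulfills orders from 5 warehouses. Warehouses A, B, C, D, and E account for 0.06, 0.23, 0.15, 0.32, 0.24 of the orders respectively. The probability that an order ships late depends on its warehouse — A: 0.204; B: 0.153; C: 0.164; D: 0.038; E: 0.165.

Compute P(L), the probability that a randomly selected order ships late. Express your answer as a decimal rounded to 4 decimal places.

0.1238

Summing over the partition,
P(L) = P(L|A)·P(A) + P(L|B)·P(B) + P(L|C)·P(C) + P(L|D)·P(D) + P(L|E)·P(E)
      = 0.204·0.06 + 0.153·0.23 + 0.164·0.15 + 0.038·0.32 + 0.165·0.24
      = 0.01224 + 0.03519 + 0.0246 + 0.01216 + 0.0396 = 0.12379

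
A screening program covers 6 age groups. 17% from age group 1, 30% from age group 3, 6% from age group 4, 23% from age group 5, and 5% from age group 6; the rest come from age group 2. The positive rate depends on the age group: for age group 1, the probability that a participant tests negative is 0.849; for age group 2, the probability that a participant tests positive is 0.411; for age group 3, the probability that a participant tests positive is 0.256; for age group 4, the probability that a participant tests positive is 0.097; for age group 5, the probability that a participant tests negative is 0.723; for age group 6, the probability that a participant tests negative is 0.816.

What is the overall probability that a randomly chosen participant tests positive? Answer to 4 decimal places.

0.2593

P(2) = 1 − (0.17 + 0.3 + 0.06 + 0.23 + 0.05) = 0.19.
P(T|1) = 1 − 0.849 = 0.151.
P(T|5) = 1 − 0.723 = 0.277.
P(T|6) = 1 − 0.816 = 0.184.
P(T) = P(T|1)·P(1) + P(T|2)·P(2) + P(T|3)·P(3) + P(T|4)·P(4) + P(T|5)·P(5) + P(T|6)·P(6)
      = 0.151·0.17 + 0.411·0.19 + 0.256·0.3 + 0.097·0.06 + 0.277·0.23 + 0.184·0.05
      = 0.02567 + 0.07809 + 0.0768 + 0.00582 + 0.06371 + 0.0092 = 0.25929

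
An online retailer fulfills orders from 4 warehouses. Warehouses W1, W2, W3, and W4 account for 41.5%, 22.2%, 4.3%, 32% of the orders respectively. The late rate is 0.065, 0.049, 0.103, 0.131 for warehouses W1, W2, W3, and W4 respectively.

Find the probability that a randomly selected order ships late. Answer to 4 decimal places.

By the law of total probability,
P(L) = P(L|W1)·P(W1) + P(L|W2)·P(W2) + P(L|W3)·P(W3) + P(L|W4)·P(W4)
      = 0.065·0.415 + 0.049·0.222 + 0.103·0.043 + 0.131·0.32
      = 0.026975 + 0.010878 + 0.004429 + 0.04192 = 0.084202

0.0842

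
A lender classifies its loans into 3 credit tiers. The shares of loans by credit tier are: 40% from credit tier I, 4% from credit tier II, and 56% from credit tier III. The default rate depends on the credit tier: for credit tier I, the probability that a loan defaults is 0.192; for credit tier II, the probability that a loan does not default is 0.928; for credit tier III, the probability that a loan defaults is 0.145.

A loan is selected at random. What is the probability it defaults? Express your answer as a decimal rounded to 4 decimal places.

P(D) ≈ 0.1609

P(D|II) = 1 − 0.928 = 0.072.
Using total probability over the partition,
P(D) = P(D|I)·P(I) + P(D|II)·P(II) + P(D|III)·P(III)
      = 0.192·0.4 + 0.072·0.04 + 0.145·0.56
      = 0.0768 + 0.00288 + 0.0812 = 0.16088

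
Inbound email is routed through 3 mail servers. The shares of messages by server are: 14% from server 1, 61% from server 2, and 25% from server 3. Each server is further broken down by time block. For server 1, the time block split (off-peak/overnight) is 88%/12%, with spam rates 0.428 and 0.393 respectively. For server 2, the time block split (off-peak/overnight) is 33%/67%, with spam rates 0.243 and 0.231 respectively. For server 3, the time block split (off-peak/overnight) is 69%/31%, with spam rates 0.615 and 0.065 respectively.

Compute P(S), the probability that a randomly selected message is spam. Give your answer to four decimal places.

P(S) ≈ 0.3138

P(S|1) = 0.88·0.428 + 0.12·0.393 = 0.37664 + 0.04716 = 0.4238
P(S|2) = 0.33·0.243 + 0.67·0.231 = 0.08019 + 0.15477 = 0.23496
P(S|3) = 0.69·0.615 + 0.31·0.065 = 0.42435 + 0.02015 = 0.4445
Then overall,
P(S) = 0.14·0.4238 + 0.61·0.23496 + 0.25·0.4445
      = 0.059332 + 0.1433256 + 0.111125 = 0.3137826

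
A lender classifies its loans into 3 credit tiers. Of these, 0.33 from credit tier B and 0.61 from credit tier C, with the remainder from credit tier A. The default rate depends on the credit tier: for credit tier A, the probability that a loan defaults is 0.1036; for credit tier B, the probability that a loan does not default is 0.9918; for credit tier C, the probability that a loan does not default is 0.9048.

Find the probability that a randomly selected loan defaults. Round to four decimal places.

P(A) = 1 − (0.33 + 0.61) = 0.06.
P(D|B) = 1 − 0.9918 = 0.0082.
P(D|C) = 1 − 0.9048 = 0.0952.
P(D) = P(D|A)·P(A) + P(D|B)·P(B) + P(D|C)·P(C)
      = 0.1036·0.06 + 0.0082·0.33 + 0.0952·0.61
      = 0.006216 + 0.002706 + 0.058072 = 0.066994

0.0670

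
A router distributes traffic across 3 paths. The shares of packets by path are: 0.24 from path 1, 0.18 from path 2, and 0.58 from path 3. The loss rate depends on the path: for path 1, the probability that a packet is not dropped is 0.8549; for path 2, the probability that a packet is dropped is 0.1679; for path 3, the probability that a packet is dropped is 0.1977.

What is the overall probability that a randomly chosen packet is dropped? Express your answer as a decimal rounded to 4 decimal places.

P(L|1) = 1 − 0.8549 = 0.1451.
P(L) = P(L|1)·P(1) + P(L|2)·P(2) + P(L|3)·P(3)
      = 0.1451·0.24 + 0.1679·0.18 + 0.1977·0.58
      = 0.034824 + 0.030222 + 0.114666 = 0.179712

P(L) ≈ 0.1797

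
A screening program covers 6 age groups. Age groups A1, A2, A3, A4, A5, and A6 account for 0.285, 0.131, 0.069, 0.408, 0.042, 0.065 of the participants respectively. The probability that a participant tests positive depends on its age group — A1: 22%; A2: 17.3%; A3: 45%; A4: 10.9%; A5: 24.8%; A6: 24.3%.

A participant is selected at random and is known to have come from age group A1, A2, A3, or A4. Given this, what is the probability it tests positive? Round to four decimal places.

0.1802

Let S = {A1, A2, A3, A4}.
P(S) = 0.285 + 0.131 + 0.069 + 0.408 = 0.893.
P(T ∩ S) = 0.22·0.285 + 0.173·0.131 + 0.45·0.069 + 0.109·0.408 = 0.0627 + 0.022663 + 0.03105 + 0.044472 = 0.160885.
P(T | S) = 0.160885 / 0.893 = 0.180162…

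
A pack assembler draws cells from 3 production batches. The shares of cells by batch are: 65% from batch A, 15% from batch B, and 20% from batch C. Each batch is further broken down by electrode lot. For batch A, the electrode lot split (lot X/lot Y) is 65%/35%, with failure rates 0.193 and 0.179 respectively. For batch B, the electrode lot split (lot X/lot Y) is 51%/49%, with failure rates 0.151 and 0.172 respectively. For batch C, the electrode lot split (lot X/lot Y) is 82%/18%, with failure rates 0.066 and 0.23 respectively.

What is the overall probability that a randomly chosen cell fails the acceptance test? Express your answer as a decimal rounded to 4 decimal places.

P(F|A) = 0.65·0.193 + 0.35·0.179 = 0.12545 + 0.06265 = 0.1881
P(F|B) = 0.51·0.151 + 0.49·0.172 = 0.07701 + 0.08428 = 0.16129
P(F|C) = 0.82·0.066 + 0.18·0.23 = 0.05412 + 0.0414 = 0.09552
Then overall,
P(F) = 0.65·0.1881 + 0.15·0.16129 + 0.2·0.09552
      = 0.122265 + 0.0241935 + 0.019104 = 0.1655625

P(F) ≈ 0.1656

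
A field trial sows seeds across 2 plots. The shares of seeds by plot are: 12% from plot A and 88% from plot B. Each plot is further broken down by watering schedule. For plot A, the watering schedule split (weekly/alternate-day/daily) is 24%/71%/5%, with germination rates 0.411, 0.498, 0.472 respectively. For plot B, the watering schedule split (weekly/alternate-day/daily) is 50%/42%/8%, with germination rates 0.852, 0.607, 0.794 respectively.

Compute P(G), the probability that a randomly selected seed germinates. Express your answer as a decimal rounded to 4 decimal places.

P(G|A) = 0.24·0.411 + 0.71·0.498 + 0.05·0.472 = 0.09864 + 0.35358 + 0.0236 = 0.47582
P(G|B) = 0.5·0.852 + 0.42·0.607 + 0.08·0.794 = 0.426 + 0.25494 + 0.06352 = 0.74446
Then overall,
P(G) = 0.12·0.47582 + 0.88·0.74446
      = 0.0570984 + 0.6551248 = 0.7122232

P(G) ≈ 0.7122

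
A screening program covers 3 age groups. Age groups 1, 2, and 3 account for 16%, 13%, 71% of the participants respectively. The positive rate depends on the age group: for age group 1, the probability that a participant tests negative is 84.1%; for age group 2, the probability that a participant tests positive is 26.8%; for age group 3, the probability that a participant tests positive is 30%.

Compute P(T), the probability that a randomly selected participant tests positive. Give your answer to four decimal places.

P(T) ≈ 0.2733

P(T|1) = 1 − 0.841 = 0.159.
P(T) = P(T|1)·P(1) + P(T|2)·P(2) + P(T|3)·P(3)
      = 0.159·0.16 + 0.268·0.13 + 0.3·0.71
      = 0.02544 + 0.03484 + 0.213 = 0.27328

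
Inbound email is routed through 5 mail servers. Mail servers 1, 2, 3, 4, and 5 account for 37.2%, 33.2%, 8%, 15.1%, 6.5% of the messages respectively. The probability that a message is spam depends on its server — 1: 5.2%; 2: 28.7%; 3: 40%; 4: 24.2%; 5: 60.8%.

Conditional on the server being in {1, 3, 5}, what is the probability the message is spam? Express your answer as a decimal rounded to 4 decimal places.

P(S|J) ≈ 0.1758

Let J = {1, 3, 5}.
P(J) = 0.372 + 0.08 + 0.065 = 0.517.
P(S ∩ J) = 0.052·0.372 + 0.4·0.08 + 0.608·0.065 = 0.019344 + 0.032 + 0.03952 = 0.090864.
P(S | J) = 0.090864 / 0.517 = 0.175752…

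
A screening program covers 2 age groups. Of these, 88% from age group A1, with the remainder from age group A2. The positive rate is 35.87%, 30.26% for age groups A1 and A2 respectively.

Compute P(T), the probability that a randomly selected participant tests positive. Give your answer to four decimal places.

P(A2) = 1 − (0.88) = 0.12.
P(T) = P(T|A1)·P(A1) + P(T|A2)·P(A2)
      = 0.3587·0.88 + 0.3026·0.12
      = 0.315656 + 0.036312 = 0.351968

P(T) ≈ 0.3520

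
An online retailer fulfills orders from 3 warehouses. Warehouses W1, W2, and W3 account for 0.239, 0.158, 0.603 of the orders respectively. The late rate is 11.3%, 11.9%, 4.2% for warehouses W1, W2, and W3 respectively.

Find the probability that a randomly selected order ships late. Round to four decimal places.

P(L) = P(L|W1)·P(W1) + P(L|W2)·P(W2) + P(L|W3)·P(W3)
      = 0.113·0.239 + 0.119·0.158 + 0.042·0.603
      = 0.027007 + 0.018802 + 0.025326 = 0.071135

0.0711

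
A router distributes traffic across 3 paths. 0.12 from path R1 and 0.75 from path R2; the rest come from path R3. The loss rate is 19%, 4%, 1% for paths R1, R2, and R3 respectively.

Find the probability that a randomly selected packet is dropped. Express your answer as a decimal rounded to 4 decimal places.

P(R3) = 1 − (0.12 + 0.75) = 0.13.
Using total probability over the partition,
P(L) = P(L|R1)·P(R1) + P(L|R2)·P(R2) + P(L|R3)·P(R3)
      = 0.19·0.12 + 0.04·0.75 + 0.01·0.13
      = 0.0228 + 0.03 + 0.0013 = 0.0541

P(L) ≈ 0.0541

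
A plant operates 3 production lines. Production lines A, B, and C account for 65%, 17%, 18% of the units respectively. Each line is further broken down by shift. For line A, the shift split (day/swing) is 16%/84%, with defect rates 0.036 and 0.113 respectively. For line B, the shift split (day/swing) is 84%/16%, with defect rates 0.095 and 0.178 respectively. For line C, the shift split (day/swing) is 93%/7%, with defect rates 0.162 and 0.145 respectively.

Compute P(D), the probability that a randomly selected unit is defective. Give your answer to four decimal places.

P(D|A) = 0.16·0.036 + 0.84·0.113 = 0.00576 + 0.09492 = 0.10068
P(D|B) = 0.84·0.095 + 0.16·0.178 = 0.0798 + 0.02848 = 0.10828
P(D|C) = 0.93·0.162 + 0.07·0.145 = 0.15066 + 0.01015 = 0.16081
Then overall,
P(D) = 0.65·0.10068 + 0.17·0.10828 + 0.18·0.16081
      = 0.065442 + 0.0184076 + 0.0289458 = 0.1127954

0.1128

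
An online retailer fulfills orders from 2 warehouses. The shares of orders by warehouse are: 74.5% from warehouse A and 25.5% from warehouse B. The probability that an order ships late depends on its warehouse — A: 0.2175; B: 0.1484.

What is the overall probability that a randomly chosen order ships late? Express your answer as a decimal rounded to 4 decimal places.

P(L) = P(L|A)·P(A) + P(L|B)·P(B)
      = 0.2175·0.745 + 0.1484·0.255
      = 0.1620375 + 0.037842 = 0.1998795

P(L) ≈ 0.1999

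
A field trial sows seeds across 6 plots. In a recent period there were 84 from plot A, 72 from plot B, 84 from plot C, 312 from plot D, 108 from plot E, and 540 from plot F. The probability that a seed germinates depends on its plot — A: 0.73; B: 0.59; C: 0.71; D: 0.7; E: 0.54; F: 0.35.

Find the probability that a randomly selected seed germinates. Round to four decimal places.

P(G) ≈ 0.5243

Total: 84 + 72 + 84 + 312 + 108 + 540 = 1200.
P(A) = 84/1200 = 0.07. P(B) = 72/1200 = 0.06. P(C) = 84/1200 = 0.07. P(D) = 312/1200 = 0.26. P(E) = 108/1200 = 0.09. P(F) = 540/1200 = 0.45.
Summing over the partition,
P(G) = P(G|A)·P(A) + P(G|B)·P(B) + P(G|C)·P(C) + P(G|D)·P(D) + P(G|E)·P(E) + P(G|F)·P(F)
      = 0.73·0.07 + 0.59·0.06 + 0.71·0.07 + 0.7·0.26 + 0.54·0.09 + 0.35·0.45
      = 0.0511 + 0.0354 + 0.0497 + 0.182 + 0.0486 + 0.1575 = 0.5243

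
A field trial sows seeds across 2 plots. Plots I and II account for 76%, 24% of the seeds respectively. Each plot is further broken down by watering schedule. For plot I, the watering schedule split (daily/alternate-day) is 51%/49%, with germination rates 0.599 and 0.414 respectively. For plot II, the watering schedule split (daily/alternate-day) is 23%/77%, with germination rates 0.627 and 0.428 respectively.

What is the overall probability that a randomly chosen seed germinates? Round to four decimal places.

P(G|I) = 0.51·0.599 + 0.49·0.414 = 0.30549 + 0.20286 = 0.50835
P(G|II) = 0.23·0.627 + 0.77·0.428 = 0.14421 + 0.32956 = 0.47377
By total probability over the outer partition,
P(G) = 0.76·0.50835 + 0.24·0.47377
      = 0.386346 + 0.1137048 = 0.5000508

P(G) ≈ 0.5001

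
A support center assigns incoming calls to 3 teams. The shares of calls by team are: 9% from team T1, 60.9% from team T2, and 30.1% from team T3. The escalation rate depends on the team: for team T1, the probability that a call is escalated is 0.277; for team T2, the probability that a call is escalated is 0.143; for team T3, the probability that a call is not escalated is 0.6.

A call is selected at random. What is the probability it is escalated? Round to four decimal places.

0.2324

P(E|T3) = 1 − 0.6 = 0.4.
Using total probability over the partition,
P(E) = P(E|T1)·P(T1) + P(E|T2)·P(T2) + P(E|T3)·P(T3)
      = 0.277·0.09 + 0.143·0.609 + 0.4·0.301
      = 0.02493 + 0.087087 + 0.1204 = 0.232417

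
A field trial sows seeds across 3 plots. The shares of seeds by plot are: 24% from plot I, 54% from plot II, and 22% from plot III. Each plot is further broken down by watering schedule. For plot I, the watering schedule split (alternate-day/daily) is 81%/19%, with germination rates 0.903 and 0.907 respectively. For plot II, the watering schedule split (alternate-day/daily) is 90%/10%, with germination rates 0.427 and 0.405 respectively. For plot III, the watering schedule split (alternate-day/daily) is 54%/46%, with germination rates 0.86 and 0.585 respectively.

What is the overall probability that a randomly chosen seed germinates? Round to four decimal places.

P(G|I) = 0.81·0.903 + 0.19·0.907 = 0.73143 + 0.17233 = 0.90376
P(G|II) = 0.9·0.427 + 0.1·0.405 = 0.3843 + 0.0405 = 0.4248
P(G|III) = 0.54·0.86 + 0.46·0.585 = 0.4644 + 0.2691 = 0.7335
Then overall,
P(G) = 0.24·0.90376 + 0.54·0.4248 + 0.22·0.7335
      = 0.2169024 + 0.229392 + 0.16137 = 0.6076644

P(G) ≈ 0.6077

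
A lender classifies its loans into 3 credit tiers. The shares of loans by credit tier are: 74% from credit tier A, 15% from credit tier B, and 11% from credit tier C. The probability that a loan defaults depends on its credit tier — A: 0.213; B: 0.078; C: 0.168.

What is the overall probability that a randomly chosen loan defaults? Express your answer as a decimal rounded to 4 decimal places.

0.1878

Using total probability over the partition,
P(D) = P(D|A)·P(A) + P(D|B)·P(B) + P(D|C)·P(C)
      = 0.213·0.74 + 0.078·0.15 + 0.168·0.11
      = 0.15762 + 0.0117 + 0.01848 = 0.1878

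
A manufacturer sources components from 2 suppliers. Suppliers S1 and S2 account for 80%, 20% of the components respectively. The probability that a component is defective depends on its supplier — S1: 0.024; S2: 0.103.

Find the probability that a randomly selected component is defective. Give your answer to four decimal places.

0.0398

P(D) = P(D|S1)·P(S1) + P(D|S2)·P(S2)
      = 0.024·0.8 + 0.103·0.2
      = 0.0192 + 0.0206 = 0.0398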